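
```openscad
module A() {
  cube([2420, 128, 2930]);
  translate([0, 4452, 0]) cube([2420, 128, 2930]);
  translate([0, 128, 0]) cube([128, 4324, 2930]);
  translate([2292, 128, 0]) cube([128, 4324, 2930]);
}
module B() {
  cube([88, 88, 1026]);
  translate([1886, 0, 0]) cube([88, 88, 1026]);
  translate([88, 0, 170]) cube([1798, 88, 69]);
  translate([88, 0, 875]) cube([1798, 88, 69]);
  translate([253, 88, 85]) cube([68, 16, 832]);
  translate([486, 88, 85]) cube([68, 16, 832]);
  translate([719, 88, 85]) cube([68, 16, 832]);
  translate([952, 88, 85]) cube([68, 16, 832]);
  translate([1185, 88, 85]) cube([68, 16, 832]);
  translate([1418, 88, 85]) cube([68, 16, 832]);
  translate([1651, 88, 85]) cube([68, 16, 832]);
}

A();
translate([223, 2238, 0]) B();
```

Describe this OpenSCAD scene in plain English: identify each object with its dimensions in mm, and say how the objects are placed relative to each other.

A is a box-shaped house frame (walls only): outside footprint 2420×4580 mm, wall height 2930 mm, wall thickness 128 mm. The two y-facing walls run the full x-width; the two x-facing walls fit between the inner faces of the y-facing walls.

B is a fence section. Two 88×88 mm posts, 1026 mm tall, stand on the floor with a clear span of 1798 mm between their inner faces. Two horizontal rails of 88×69 mm section span the gap between the posts with their undersides at z = 170 mm and z = 875 mm, flush with the posts' −y face. 7 pickets, each 68 mm wide, 16 mm thick and 832 mm tall, are fixed to the +y face of the rails with their bottoms at z = 85 mm, evenly spaced across the span with equal gaps (rounded down to the nearest mm) at the −x end and between each pair — any rounding remainder accumulates at the +x end.

The fence section sits inside the house frame, centred.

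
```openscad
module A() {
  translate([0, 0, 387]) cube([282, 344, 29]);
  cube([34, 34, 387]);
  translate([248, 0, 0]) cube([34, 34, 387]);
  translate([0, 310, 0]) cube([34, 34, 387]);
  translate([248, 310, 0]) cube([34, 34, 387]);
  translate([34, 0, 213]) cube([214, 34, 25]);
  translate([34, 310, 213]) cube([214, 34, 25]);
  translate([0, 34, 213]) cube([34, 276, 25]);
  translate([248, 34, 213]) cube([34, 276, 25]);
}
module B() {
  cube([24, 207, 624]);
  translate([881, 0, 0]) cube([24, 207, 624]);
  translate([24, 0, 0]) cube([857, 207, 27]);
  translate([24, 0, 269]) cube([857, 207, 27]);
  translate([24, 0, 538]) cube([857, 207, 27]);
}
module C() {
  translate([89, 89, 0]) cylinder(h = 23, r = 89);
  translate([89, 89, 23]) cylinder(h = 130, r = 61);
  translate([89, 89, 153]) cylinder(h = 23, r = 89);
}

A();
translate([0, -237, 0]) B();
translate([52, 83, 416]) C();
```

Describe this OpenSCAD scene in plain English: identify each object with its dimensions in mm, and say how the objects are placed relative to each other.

A is a four-legged stool. The seat is 282×344 mm, 29 mm thick, top at z = 416 mm. It stands on four square legs, each 34×34 mm in cross-section, from z = 0 to the seat underside, each flush with a corner of the seat. Four stretchers, 34 mm wide and 25 mm tall, connect adjacent legs with their undersides at z = 213 mm, each running between the inner faces of the legs it joins and aligned with the legs' outer faces on the other axis.

B is a bookshelf 905 mm wide overall, 207 mm deep and 624 mm tall. The two sides are 24 mm thick vertical panels. 3 horizontal shelves of 27 mm thickness span between the inner faces of the sides; the lowest shelf sits on the floor and shelves are stacked with a clear vertical gap of 242 mm between each pair.

C is a spool: two coaxial disc flanges of radius 89 mm and thickness 23 mm, joined by a core cylinder of radius 61 mm and height 130 mm. The lower flange rests on z = 0 and the three cylinders share a vertical axis.

The bookshelf is on the floor beside the stool on its −y side. The spool is on top of the stool, centred.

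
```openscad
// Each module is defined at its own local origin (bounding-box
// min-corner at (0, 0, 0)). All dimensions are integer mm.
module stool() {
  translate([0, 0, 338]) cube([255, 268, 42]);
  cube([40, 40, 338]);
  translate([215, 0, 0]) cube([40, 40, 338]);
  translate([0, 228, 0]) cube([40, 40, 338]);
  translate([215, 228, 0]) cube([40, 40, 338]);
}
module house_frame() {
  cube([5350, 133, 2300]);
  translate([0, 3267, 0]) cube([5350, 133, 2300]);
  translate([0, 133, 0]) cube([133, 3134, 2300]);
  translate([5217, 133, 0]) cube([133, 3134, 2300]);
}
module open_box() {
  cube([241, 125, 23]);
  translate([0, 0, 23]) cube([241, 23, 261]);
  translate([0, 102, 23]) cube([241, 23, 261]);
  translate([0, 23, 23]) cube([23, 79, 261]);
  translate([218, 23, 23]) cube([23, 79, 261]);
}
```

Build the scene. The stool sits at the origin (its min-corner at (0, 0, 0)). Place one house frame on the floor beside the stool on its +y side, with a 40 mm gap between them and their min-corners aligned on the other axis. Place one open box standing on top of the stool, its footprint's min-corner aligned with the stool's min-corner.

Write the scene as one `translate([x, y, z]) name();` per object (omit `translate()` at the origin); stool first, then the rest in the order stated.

stool();
translate([0, 308, 0]) house_frame();
translate([0, 0, 380]) open_box();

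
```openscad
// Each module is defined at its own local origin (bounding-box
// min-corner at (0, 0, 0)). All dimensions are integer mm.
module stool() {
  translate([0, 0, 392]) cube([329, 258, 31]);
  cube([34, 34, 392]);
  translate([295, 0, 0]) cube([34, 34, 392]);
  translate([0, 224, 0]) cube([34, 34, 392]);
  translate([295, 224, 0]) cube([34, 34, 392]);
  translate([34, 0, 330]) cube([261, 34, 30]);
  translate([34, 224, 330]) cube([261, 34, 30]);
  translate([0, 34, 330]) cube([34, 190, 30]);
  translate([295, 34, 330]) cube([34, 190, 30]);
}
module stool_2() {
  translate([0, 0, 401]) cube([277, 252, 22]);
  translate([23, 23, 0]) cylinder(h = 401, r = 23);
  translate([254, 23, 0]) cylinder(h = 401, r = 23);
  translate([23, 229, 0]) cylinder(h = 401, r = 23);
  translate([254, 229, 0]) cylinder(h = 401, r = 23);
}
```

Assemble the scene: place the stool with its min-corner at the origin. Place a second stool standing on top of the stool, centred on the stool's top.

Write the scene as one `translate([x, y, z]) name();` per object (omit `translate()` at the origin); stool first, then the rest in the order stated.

stool();
translate([26, 3, 423]) stool_2();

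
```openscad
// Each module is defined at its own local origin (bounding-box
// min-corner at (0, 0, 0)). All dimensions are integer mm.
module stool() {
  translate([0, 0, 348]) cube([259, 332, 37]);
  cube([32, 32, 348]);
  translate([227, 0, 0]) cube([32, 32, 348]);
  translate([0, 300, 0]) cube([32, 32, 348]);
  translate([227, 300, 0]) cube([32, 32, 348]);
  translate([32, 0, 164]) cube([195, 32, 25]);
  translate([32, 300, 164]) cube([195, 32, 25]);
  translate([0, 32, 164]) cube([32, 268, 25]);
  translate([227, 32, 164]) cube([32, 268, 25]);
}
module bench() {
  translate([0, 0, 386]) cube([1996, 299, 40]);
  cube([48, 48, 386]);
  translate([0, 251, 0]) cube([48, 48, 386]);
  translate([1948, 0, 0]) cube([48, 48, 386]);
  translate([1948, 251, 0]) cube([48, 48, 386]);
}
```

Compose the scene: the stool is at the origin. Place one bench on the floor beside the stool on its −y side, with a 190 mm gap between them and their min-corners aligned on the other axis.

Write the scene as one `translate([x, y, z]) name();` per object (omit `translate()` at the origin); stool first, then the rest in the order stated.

stool();
translate([0, -489, 0]) bench();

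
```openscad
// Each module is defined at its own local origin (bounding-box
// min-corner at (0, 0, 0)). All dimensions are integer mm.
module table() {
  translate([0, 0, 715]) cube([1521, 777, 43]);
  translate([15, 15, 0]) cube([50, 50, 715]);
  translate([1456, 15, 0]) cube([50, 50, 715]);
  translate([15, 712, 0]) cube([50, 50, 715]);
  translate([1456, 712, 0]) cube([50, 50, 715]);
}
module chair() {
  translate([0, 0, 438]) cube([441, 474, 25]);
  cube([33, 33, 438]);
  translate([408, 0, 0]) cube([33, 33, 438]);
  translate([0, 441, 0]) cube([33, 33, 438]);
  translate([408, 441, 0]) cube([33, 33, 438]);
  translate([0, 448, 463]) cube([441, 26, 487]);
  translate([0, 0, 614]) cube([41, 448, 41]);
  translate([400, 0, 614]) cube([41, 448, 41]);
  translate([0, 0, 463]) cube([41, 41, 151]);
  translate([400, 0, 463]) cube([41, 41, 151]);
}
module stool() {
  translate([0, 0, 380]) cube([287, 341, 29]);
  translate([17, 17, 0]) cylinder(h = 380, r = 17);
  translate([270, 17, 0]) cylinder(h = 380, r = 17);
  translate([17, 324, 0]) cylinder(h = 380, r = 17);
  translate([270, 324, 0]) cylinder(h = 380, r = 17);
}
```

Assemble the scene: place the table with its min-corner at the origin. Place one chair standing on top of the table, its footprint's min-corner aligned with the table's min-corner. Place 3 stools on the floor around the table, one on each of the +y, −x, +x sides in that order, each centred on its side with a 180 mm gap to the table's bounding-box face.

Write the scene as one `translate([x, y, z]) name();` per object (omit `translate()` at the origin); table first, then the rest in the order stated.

table();
translate([0, 0, 758]) chair();
translate([617, 957, 0]) stool();
translate([-467, 218, 0]) stool();
translate([1701, 218, 0]) stool();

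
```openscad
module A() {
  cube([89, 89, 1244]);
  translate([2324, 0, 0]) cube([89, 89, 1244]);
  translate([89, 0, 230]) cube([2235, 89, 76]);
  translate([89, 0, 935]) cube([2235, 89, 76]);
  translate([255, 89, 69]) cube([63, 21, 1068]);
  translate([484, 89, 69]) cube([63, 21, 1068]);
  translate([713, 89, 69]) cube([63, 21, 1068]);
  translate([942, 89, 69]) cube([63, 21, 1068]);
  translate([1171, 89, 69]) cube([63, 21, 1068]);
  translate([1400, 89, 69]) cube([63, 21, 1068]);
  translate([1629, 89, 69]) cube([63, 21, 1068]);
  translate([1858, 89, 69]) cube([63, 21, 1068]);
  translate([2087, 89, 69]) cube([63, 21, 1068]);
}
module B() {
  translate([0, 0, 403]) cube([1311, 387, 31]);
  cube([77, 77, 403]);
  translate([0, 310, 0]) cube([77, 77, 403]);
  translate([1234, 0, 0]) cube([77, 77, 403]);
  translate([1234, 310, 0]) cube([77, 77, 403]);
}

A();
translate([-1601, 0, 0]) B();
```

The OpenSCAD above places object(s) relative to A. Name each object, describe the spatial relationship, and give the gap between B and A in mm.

The bench's nearest face is 290 mm from the fence section's −x face.

A is a fence section. B is a bench. The bench is on the floor beside the fence section on its −x side. The gap between the bench and the fence section is 290 mm.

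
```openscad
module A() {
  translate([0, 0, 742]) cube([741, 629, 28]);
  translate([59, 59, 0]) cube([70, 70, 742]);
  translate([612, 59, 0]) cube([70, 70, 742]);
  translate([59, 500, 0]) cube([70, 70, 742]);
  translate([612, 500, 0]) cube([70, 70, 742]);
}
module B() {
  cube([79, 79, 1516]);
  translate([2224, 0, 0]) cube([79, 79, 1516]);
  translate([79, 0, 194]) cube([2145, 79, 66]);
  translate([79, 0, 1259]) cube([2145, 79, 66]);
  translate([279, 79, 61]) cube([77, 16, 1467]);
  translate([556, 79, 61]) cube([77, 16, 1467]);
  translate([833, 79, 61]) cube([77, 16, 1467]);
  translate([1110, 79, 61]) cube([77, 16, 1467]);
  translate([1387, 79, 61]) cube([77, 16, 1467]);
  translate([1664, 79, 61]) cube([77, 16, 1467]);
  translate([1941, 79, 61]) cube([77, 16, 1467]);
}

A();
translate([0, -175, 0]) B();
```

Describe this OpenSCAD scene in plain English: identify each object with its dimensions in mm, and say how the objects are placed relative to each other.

A is a table: top 741 mm (x) × 629 mm (y), 28 mm thick, upper face at z = 770 mm, on four 70×70 mm square legs, each inset 59 mm from the nearest pair of top edges, running from z = 0 to the bottom of the top.

B is a fence section. Two 79×79 mm posts, 1516 mm tall, stand on the floor with a clear span of 2145 mm between their inner faces. Two horizontal rails of 79×66 mm section span the gap between the posts with their undersides at z = 194 mm and z = 1259 mm, flush with the posts' −y face. 7 pickets, each 77 mm wide, 16 mm thick and 1467 mm tall, are fixed to the +y face of the rails with their bottoms at z = 61 mm, evenly spaced across the span with equal gaps (rounded down to the nearest mm) at the −x end and between each pair — any rounding remainder accumulates at the +x end.

The fence section is on the floor beside the table on its −y side.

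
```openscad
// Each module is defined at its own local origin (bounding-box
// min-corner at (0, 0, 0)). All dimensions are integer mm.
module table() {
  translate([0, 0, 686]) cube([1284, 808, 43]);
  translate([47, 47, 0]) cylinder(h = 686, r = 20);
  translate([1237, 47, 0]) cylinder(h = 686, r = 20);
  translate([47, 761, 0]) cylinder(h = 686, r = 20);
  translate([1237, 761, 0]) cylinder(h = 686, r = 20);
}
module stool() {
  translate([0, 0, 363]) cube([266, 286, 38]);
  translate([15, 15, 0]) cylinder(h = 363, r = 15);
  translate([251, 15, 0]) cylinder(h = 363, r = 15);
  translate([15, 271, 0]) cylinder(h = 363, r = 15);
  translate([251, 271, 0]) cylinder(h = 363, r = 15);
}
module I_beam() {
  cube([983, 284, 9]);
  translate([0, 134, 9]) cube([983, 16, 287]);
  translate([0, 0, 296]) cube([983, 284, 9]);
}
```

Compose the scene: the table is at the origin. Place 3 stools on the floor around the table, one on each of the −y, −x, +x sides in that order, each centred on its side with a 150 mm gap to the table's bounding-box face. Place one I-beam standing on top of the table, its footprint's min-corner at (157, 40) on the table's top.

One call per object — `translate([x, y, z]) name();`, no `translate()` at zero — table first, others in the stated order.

table();
translate([509, -436, 0]) stool();
translate([-416, 261, 0]) stool();
translate([1434, 261, 0]) stool();
translate([157, 40, 729]) I_beam();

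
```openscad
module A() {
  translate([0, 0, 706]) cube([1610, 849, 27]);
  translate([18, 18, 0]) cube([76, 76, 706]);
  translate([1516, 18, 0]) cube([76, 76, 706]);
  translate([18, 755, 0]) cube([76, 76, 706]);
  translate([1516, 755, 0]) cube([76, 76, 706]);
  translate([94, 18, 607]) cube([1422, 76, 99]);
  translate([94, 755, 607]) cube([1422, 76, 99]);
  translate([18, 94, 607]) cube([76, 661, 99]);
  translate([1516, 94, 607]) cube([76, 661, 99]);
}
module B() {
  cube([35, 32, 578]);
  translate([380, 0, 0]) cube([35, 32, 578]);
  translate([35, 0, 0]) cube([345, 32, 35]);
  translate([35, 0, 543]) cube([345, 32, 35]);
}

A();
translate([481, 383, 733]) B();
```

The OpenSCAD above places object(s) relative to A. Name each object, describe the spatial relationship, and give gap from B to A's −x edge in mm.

The picture frame's min-x is at 481; the table's min-x is 0; gap = 481 mm.

A is a table. B is a picture frame. The picture frame is on top of the table. The gap from the picture frame to the table's −x edge is 481 mm.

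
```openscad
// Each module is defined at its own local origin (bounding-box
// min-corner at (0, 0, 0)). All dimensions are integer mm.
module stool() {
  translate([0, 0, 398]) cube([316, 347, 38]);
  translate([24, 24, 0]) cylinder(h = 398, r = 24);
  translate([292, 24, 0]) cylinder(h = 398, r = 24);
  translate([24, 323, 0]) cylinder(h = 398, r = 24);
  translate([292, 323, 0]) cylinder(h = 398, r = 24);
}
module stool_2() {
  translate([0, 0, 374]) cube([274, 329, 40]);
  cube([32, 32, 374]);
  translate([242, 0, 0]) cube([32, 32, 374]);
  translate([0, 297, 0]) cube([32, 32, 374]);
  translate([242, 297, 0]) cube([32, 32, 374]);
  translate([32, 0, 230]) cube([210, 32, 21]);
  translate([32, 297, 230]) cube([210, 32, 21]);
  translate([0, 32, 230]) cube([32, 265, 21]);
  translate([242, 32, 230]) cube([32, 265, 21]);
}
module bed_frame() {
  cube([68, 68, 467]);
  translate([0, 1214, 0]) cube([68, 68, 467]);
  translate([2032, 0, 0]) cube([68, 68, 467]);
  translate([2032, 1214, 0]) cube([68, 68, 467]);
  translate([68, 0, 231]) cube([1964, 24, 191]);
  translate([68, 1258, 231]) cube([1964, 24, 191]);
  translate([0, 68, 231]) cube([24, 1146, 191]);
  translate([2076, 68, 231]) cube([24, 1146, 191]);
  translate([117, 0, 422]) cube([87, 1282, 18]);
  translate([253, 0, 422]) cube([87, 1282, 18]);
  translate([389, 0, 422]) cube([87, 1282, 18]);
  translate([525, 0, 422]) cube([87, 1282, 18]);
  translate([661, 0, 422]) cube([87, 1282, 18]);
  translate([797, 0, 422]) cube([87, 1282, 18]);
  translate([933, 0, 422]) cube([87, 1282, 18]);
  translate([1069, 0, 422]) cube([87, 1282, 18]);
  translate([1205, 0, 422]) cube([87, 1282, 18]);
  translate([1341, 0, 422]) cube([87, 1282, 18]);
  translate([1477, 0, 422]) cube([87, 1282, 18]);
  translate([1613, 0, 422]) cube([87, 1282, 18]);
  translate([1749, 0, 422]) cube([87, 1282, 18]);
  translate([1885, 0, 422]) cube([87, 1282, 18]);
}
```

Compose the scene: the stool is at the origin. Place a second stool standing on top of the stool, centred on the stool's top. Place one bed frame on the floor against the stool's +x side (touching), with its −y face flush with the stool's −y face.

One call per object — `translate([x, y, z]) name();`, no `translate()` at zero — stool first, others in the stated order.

stool();
translate([21, 9, 436]) stool_2();
translate([316, 0, 0]) bed_frame();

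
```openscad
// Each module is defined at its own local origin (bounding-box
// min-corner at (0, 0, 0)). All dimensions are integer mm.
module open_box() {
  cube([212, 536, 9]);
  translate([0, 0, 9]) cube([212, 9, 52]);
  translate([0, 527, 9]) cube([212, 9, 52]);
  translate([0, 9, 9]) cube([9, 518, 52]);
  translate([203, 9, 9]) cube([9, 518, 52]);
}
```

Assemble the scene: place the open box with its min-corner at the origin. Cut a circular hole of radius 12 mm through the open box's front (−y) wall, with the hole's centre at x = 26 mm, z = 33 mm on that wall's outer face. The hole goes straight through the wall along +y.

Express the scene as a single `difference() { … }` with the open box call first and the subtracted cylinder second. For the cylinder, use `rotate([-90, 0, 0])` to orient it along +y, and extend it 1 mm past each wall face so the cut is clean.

difference() {
  open_box();
  translate([26, -1, 33]) rotate([-90, 0, 0]) cylinder(h = 11, r = 12);
}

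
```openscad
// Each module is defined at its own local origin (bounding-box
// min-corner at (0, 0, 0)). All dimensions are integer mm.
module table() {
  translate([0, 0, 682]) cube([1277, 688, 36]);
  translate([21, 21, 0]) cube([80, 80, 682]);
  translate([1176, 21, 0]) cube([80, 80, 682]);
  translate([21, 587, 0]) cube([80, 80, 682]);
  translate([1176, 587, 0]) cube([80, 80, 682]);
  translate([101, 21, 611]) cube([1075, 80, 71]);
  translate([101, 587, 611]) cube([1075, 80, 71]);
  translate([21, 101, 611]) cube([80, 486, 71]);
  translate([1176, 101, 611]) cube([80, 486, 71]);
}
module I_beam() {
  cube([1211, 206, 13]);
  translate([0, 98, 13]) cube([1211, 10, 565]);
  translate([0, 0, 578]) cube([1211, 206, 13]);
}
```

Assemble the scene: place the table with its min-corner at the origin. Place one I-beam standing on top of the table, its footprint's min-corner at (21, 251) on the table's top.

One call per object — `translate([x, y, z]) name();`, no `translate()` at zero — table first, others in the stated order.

table();
translate([21, 251, 718]) I_beam();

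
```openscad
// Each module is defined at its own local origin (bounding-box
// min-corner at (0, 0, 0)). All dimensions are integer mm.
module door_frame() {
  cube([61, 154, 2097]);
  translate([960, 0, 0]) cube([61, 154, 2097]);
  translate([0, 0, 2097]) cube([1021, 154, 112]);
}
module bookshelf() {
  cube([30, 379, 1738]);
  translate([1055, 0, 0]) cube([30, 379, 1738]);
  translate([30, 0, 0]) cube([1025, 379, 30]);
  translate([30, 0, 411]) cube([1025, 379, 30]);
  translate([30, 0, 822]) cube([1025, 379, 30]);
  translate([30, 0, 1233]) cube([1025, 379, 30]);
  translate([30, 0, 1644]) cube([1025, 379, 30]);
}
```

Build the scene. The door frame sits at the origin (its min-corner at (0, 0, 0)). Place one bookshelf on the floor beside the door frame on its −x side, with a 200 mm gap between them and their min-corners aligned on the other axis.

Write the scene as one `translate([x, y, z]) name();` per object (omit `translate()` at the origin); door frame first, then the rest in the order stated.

door_frame();
translate([-1285, 0, 0]) bookshelf();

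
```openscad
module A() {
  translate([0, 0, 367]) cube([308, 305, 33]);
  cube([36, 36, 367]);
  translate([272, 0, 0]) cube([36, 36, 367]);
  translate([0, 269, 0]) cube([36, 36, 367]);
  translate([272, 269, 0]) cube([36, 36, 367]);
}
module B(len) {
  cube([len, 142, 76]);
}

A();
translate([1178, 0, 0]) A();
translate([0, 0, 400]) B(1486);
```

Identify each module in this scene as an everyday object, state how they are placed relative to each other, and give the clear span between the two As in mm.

Second stool starts at x = 1178; first ends at x = 308; clear span = 1178 − 308 = 870 mm.

A is a stool. B is a beam. A beam spans the tops of two stools. The clear span between the two stools is 870 mm.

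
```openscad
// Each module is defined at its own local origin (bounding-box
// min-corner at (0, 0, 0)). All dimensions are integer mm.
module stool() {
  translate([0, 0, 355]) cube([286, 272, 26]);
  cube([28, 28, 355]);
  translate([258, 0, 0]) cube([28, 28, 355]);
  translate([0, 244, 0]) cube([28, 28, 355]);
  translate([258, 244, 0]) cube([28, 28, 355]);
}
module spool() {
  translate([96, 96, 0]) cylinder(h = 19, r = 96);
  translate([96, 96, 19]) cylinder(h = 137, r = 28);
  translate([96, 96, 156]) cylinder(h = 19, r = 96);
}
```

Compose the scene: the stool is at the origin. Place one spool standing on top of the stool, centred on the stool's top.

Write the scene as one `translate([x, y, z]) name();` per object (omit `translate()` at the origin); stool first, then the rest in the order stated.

stool();
translate([47, 40, 381]) spool();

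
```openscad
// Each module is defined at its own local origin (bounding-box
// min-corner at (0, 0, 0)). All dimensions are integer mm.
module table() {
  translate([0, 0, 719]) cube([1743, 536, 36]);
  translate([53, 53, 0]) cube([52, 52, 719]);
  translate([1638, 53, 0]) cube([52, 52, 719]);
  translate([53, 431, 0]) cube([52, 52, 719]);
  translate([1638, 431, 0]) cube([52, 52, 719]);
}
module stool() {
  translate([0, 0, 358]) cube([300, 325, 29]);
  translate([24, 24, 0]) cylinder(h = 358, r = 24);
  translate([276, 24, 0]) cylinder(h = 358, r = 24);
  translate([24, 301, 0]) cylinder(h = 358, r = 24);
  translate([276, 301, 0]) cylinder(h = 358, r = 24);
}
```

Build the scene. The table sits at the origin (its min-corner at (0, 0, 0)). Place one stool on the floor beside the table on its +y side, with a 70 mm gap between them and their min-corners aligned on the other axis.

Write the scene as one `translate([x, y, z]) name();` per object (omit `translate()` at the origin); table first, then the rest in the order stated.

table();
translate([0, 606, 0]) stool();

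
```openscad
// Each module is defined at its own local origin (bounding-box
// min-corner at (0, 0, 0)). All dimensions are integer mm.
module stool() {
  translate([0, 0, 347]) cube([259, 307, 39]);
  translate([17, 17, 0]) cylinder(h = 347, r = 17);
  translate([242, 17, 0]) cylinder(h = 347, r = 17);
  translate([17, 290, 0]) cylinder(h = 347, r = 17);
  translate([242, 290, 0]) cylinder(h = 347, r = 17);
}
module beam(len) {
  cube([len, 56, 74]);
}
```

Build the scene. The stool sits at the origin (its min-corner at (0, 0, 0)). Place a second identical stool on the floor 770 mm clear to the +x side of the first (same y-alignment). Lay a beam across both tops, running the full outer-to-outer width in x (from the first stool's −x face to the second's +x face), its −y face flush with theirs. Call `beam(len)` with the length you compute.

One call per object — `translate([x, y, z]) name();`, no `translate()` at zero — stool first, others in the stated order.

stool();
translate([1029, 0, 0]) stool();
translate([0, 0, 386]) beam(1288);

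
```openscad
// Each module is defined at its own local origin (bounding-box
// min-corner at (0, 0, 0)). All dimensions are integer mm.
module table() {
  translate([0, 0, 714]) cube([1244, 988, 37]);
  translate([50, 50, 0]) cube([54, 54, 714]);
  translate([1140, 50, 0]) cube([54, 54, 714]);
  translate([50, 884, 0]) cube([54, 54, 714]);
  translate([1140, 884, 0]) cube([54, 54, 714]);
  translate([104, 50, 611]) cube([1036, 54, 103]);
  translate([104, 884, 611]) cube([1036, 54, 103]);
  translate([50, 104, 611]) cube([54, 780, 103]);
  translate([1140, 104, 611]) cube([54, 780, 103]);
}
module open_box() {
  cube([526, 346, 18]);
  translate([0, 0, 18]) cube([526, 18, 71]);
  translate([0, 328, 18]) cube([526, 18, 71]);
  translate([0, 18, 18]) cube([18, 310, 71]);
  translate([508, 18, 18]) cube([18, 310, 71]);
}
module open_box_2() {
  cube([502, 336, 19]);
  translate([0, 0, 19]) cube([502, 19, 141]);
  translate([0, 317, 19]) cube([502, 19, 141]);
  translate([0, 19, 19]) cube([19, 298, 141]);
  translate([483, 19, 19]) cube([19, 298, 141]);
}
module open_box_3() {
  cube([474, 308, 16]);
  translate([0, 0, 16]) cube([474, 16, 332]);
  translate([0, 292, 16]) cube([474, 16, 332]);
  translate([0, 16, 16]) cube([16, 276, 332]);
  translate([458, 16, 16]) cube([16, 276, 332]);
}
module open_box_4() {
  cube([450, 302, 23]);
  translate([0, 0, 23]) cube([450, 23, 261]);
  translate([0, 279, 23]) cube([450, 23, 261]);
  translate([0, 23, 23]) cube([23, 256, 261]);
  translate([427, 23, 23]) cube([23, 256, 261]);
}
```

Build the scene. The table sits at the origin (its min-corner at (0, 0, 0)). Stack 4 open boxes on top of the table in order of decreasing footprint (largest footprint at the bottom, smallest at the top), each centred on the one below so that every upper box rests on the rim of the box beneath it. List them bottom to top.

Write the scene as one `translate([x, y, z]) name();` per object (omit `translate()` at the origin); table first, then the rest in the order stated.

table();
translate([359, 321, 751]) open_box();
translate([371, 326, 840]) open_box_2();
translate([385, 340, 1000]) open_box_3();
translate([397, 343, 1348]) open_box_4();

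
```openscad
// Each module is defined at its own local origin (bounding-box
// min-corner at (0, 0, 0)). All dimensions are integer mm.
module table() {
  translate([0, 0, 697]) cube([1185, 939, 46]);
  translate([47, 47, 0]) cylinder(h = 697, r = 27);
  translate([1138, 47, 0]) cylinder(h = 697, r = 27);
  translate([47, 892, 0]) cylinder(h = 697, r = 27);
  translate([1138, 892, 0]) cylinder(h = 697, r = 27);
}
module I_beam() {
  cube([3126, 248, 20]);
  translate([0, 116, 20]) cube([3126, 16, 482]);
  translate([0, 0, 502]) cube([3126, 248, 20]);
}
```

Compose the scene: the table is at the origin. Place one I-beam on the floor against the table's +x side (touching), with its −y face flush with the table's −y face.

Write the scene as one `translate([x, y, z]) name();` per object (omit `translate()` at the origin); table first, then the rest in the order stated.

table();
translate([1185, 0, 0]) I_beam();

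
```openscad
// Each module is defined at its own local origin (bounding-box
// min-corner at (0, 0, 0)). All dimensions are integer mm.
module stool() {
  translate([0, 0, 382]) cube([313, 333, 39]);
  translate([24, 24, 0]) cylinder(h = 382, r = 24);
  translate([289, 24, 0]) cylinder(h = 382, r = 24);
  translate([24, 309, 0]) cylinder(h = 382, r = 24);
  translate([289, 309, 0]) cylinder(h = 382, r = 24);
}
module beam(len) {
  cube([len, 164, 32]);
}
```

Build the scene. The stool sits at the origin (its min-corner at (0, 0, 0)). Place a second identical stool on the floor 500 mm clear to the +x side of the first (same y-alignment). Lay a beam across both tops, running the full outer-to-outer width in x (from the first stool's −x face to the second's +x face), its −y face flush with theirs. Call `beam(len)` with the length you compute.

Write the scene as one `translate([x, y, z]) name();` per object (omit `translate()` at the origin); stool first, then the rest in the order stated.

stool();
translate([813, 0, 0]) stool();
translate([0, 0, 421]) beam(1126);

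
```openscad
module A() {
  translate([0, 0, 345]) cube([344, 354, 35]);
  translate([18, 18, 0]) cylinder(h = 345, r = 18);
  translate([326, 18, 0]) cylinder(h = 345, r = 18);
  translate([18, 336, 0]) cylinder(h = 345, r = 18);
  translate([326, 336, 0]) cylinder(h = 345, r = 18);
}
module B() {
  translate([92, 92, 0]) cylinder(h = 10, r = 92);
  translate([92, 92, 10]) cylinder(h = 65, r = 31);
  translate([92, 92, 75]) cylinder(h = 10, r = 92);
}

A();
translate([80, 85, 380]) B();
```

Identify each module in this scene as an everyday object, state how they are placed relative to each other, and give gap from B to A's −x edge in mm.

A is a stool. B is a spool. The spool is on top of the stool, centred. The gap from the spool to the stool's −x edge is 80 mm.

The spool's min-x is at 80; the stool's min-x is 0; gap = 80 mm.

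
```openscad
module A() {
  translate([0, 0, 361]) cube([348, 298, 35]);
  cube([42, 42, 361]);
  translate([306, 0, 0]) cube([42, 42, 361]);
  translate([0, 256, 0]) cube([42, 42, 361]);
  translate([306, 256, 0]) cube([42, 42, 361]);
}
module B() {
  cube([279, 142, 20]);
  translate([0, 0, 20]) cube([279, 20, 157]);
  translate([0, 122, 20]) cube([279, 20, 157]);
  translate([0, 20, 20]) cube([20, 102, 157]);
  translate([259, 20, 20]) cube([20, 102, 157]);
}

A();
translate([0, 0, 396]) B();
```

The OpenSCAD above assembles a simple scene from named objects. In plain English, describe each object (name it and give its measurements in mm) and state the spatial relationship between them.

A is a four-legged stool. The seat is 348×298 mm, 35 mm thick, top at z = 396 mm. It stands on four square legs, each 42×42 mm in cross-section, from z = 0 to the seat underside, each flush with a corner of the seat.

B is an open-topped rectangular box: outside dimensions 279×142×177 mm, with a uniform wall and base thickness of 20 mm. The base is a full 279×142 slab on the floor; four walls sit on top of the base. The front and back walls (the −y and +y sides) span the full width; the two side walls fit between them.

The open box is on top of the stool.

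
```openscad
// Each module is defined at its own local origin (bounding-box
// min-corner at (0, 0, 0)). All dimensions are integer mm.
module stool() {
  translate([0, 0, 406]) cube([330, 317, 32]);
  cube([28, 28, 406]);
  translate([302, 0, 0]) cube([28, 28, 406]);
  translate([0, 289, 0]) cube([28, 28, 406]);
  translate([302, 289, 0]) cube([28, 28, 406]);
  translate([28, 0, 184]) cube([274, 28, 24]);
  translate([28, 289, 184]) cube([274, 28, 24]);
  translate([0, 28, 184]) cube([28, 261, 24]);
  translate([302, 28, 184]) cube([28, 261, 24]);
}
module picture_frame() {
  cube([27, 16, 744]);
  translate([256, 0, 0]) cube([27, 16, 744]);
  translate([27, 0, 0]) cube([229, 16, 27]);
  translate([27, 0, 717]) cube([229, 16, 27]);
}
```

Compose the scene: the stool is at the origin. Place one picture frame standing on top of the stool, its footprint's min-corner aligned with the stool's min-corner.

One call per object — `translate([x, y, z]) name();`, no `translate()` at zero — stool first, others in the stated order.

stool();
translate([0, 0, 438]) picture_frame();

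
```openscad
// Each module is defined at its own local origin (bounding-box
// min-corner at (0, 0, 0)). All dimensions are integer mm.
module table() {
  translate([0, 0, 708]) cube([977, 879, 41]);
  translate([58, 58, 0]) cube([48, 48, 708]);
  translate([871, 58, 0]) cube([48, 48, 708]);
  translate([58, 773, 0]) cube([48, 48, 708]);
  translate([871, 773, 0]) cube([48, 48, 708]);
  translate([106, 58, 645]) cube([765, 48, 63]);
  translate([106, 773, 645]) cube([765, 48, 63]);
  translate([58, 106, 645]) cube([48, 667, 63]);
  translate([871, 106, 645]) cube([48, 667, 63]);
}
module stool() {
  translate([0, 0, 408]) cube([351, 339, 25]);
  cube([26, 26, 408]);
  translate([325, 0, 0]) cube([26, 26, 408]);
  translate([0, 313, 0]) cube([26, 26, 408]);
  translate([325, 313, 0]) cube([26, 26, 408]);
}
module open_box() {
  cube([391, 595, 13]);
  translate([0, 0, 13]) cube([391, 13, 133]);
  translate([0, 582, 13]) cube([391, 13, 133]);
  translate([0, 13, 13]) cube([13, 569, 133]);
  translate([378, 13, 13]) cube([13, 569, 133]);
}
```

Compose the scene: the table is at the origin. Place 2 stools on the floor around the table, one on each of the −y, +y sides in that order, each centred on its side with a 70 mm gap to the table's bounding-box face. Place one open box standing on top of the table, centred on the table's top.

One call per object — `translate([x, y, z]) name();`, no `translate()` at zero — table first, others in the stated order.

table();
translate([313, -409, 0]) stool();
translate([313, 949, 0]) stool();
translate([293, 142, 749]) open_box();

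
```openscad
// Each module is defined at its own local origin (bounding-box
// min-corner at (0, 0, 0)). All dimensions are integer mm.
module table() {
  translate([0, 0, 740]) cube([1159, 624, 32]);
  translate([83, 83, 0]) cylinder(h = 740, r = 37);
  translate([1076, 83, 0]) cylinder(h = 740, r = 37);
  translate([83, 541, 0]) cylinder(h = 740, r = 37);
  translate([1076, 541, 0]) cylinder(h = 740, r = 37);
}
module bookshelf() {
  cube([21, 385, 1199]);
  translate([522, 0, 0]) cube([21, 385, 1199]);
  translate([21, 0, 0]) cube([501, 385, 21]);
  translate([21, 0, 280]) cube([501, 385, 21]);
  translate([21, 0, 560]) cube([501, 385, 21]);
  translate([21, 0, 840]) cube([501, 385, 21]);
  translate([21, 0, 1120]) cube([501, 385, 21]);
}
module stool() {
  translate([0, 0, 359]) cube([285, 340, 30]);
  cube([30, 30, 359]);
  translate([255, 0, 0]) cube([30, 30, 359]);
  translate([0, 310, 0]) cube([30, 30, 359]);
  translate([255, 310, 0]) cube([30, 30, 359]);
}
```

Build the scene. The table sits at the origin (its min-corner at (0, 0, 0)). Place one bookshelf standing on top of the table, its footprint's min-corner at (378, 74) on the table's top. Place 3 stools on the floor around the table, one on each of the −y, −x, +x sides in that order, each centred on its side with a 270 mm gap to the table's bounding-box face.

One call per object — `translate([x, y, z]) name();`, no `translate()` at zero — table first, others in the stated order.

table();
translate([378, 74, 772]) bookshelf();
translate([437, -610, 0]) stool();
translate([-555, 142, 0]) stool();
translate([1429, 142, 0]) stool();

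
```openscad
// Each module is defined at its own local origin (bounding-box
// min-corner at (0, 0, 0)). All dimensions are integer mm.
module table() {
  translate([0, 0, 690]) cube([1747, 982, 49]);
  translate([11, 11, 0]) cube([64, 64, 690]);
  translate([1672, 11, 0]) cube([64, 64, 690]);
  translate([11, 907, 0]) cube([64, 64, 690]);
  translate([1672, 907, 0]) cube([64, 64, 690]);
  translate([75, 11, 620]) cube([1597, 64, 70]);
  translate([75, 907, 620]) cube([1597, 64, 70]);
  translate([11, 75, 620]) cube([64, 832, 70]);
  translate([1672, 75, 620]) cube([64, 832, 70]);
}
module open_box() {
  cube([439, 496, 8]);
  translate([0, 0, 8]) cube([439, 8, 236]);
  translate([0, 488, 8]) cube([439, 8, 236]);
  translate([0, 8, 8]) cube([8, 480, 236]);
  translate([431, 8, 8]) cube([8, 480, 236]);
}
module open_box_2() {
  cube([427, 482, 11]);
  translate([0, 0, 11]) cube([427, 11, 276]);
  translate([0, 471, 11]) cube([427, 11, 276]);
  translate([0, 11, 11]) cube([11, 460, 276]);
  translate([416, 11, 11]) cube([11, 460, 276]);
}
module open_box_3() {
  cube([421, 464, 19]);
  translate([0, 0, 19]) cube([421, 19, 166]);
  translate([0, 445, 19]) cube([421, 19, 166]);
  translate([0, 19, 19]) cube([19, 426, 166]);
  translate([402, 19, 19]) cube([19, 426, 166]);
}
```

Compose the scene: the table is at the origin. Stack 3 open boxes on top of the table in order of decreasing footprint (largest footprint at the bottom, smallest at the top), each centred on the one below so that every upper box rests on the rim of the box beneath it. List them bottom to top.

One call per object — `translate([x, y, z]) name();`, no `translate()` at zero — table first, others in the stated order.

table();
translate([654, 243, 739]) open_box();
translate([660, 250, 983]) open_box_2();
translate([663, 259, 1270]) open_box_3();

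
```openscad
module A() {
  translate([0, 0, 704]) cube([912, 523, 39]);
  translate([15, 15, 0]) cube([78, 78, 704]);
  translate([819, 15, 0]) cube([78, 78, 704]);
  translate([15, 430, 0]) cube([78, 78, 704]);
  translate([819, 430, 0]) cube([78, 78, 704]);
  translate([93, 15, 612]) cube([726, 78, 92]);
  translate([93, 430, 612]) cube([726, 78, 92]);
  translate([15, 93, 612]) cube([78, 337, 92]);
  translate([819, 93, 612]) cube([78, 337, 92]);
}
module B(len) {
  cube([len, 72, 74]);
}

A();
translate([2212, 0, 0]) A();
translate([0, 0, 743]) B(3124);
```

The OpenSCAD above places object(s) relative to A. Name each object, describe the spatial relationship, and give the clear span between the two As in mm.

Second table starts at x = 2212; first ends at x = 912; clear span = 2212 − 912 = 1300 mm.

A is a table. B is a beam. A beam spans the tops of two tables. The clear span between the two tables is 1300 mm.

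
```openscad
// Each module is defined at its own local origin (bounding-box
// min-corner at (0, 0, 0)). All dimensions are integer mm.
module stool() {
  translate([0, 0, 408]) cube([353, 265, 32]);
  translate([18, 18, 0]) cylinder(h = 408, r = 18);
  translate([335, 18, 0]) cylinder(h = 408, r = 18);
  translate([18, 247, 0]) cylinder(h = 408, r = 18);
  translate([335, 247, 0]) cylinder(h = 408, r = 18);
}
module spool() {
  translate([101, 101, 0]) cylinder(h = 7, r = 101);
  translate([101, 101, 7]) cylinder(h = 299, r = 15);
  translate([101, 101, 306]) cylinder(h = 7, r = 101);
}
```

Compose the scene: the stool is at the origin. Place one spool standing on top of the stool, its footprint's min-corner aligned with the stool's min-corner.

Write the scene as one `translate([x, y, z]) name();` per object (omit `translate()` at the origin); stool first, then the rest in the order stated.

stool();
translate([0, 0, 440]) spool();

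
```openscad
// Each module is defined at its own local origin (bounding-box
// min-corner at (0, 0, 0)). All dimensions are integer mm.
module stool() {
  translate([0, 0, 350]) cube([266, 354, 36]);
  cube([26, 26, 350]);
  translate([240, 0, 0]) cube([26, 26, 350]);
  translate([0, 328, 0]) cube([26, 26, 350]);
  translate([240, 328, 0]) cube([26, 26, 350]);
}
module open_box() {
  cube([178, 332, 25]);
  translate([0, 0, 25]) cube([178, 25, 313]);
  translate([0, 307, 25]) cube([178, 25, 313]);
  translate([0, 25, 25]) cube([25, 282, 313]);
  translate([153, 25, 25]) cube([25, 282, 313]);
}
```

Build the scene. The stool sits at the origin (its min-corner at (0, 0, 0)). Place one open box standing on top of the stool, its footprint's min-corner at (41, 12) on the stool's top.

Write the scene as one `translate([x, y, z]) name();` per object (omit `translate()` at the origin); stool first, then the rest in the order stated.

stool();
translate([41, 12, 386]) open_box();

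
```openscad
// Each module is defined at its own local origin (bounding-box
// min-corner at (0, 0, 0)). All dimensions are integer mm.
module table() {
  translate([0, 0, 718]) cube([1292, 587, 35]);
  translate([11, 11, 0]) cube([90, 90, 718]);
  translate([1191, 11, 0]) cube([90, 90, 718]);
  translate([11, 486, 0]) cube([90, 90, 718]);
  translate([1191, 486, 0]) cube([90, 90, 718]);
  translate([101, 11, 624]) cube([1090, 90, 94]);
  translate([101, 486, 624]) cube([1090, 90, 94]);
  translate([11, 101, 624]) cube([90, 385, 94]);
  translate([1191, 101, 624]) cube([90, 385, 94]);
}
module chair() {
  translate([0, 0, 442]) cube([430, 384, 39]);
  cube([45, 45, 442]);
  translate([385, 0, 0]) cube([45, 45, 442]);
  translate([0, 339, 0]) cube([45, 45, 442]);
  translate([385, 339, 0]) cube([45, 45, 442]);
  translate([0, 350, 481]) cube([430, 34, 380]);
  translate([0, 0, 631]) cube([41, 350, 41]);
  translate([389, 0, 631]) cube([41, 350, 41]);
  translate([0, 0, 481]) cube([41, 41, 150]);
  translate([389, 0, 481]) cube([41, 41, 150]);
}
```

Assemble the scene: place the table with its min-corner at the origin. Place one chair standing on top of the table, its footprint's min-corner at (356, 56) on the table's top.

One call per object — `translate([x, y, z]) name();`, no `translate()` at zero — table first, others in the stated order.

table();
translate([356, 56, 753]) chair();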